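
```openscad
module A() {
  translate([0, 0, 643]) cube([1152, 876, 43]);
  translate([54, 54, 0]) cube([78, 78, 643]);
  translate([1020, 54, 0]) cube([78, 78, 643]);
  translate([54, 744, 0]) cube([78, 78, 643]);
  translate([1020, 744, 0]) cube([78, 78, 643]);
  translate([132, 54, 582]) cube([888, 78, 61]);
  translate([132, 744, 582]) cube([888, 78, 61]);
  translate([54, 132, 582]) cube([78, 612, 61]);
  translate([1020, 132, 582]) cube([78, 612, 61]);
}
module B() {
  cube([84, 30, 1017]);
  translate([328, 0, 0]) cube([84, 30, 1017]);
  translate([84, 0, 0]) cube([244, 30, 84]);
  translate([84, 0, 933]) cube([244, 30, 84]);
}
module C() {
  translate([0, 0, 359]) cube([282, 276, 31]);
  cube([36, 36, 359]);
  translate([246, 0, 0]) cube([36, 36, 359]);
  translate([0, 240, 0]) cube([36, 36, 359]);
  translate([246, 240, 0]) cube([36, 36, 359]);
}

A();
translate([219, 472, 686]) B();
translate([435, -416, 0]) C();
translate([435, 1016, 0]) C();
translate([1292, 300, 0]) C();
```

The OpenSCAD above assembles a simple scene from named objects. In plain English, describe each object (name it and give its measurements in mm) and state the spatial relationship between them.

A is a table with a 1152×876 mm rectangular top, 43 mm thick, top surface at z = 686 mm, supported by four 78×78 mm square legs, each inset 54 mm from the nearest pair of top edges, running from the floor. Four apron rails, 78 mm thick and 61 mm tall, run between adjacent legs with their top edges flush with the underside of the top and their outer faces flush with the legs' outer faces.

B is a picture frame with a 244×849 mm rectangular opening (x by z) and a uniform 84 mm border on every side. Frame depth is 30 mm along y. It is built from two vertical stiles running the full outside height and two horizontal rails spanning the gap between the stiles.

C is a four-legged stool. The seat is a 282×276×31 mm slab whose top surface is at z = 390 mm; four square legs, each 36×36 mm in cross-section, run from the floor (z = 0) to the underside of the seat, each flush with a corner of the seat.

The picture frame is on top of the table. Three stools sit around the table at the −y, +y, +x sides.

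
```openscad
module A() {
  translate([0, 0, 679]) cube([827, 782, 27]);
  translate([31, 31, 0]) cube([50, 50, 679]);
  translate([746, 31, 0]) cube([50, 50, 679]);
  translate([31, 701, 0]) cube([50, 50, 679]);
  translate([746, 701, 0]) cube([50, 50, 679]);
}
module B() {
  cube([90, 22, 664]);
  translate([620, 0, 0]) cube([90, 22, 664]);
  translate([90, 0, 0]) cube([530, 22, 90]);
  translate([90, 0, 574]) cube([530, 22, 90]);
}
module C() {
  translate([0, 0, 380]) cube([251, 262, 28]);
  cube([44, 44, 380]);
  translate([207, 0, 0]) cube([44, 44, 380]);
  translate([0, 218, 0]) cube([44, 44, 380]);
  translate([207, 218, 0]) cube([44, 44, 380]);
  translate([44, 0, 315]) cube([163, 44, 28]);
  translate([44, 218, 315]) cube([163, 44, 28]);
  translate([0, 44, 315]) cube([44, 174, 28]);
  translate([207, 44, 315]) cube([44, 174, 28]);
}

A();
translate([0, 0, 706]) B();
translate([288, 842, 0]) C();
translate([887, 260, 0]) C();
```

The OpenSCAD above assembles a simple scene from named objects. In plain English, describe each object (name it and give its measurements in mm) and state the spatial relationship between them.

A is a rectangular dining table. The top is 827×782×27 mm with its upper surface at z = 706 mm. It stands on four 50×50 mm square legs, each inset 31 mm from the nearest pair of top edges, running from the floor to the underside of the top.

B is a picture frame with a 530×484 mm rectangular opening (x by z) and a uniform 90 mm border on every side. Frame depth is 22 mm along y. It is built from two vertical stiles running the full outside height and two horizontal rails spanning the gap between the stiles.

C is a four-legged stool. The seat is 251×262 mm, 28 mm thick, top at z = 408 mm. It stands on four square legs, each 44×44 mm in cross-section, from z = 0 to the seat underside, each flush with a corner of the seat. Four stretchers, 44 mm wide and 28 mm tall, connect adjacent legs with their undersides at z = 315 mm, each running between the inner faces of the legs it joins and aligned with the legs' outer faces on the other axis.

The picture frame is on top of the table. Two stools sit around the table at the +y, +x sides.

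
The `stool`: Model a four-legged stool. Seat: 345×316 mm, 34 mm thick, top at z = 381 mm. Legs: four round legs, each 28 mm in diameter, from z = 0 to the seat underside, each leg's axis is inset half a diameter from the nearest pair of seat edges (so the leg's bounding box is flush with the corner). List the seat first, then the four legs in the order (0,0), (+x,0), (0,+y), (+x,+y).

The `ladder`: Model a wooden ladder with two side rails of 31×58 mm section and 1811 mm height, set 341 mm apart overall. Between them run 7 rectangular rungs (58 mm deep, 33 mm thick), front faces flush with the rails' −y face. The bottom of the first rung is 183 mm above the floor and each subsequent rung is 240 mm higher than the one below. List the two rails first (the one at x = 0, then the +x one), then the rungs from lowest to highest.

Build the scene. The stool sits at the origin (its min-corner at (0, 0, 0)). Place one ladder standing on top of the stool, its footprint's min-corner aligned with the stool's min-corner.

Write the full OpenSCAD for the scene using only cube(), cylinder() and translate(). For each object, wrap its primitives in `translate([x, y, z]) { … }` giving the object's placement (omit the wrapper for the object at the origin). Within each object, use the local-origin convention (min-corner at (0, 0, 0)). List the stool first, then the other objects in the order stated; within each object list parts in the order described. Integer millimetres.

translate([0, 0, 347]) cube([345, 316, 34]);
translate([14, 14, 0]) cylinder(h = 347, r = 14);
translate([331, 14, 0]) cylinder(h = 347, r = 14);
translate([14, 302, 0]) cylinder(h = 347, r = 14);
translate([331, 302, 0]) cylinder(h = 347, r = 14);
translate([0, 0, 381]) {
  cube([31, 58, 1811]);
  translate([310, 0, 0]) cube([31, 58, 1811]);
  translate([31, 0, 183]) cube([279, 58, 33]);
  translate([31, 0, 423]) cube([279, 58, 33]);
  translate([31, 0, 663]) cube([279, 58, 33]);
  translate([31, 0, 903]) cube([279, 58, 33]);
  translate([31, 0, 1143]) cube([279, 58, 33]);
  translate([31, 0, 1383]) cube([279, 58, 33]);
  translate([31, 0, 1623]) cube([279, 58, 33]);
}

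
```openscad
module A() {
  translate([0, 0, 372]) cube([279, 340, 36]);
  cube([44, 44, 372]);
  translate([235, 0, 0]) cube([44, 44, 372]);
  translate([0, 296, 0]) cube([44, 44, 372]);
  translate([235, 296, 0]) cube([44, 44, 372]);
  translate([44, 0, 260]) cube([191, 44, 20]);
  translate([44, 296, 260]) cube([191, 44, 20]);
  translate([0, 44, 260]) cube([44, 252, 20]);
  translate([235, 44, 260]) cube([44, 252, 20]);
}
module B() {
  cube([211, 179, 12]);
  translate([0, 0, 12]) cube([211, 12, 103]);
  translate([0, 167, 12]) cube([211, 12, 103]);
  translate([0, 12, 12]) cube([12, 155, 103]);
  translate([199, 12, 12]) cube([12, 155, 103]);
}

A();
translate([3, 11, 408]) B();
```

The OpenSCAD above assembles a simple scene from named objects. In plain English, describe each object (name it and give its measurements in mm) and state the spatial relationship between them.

A is a four-legged stool. The seat is a 279×340×36 mm slab whose top surface is at z = 408 mm; four square legs, each 44×44 mm in cross-section, run from the floor (z = 0) to the underside of the seat, each flush with a corner of the seat. Four stretchers, 44 mm wide and 20 mm tall, connect adjacent legs with their undersides at z = 260 mm, each running between the inner faces of the legs it joins and aligned with the legs' outer faces on the other axis.

B is an open-topped rectangular box: outside dimensions 211×179×115 mm, with a uniform wall and base thickness of 12 mm. The base is a full 211×179 slab on the floor; four walls sit on top of the base. The front and back walls (the −y and +y sides) span the full width; the two side walls fit between them.

The open box is on top of the stool.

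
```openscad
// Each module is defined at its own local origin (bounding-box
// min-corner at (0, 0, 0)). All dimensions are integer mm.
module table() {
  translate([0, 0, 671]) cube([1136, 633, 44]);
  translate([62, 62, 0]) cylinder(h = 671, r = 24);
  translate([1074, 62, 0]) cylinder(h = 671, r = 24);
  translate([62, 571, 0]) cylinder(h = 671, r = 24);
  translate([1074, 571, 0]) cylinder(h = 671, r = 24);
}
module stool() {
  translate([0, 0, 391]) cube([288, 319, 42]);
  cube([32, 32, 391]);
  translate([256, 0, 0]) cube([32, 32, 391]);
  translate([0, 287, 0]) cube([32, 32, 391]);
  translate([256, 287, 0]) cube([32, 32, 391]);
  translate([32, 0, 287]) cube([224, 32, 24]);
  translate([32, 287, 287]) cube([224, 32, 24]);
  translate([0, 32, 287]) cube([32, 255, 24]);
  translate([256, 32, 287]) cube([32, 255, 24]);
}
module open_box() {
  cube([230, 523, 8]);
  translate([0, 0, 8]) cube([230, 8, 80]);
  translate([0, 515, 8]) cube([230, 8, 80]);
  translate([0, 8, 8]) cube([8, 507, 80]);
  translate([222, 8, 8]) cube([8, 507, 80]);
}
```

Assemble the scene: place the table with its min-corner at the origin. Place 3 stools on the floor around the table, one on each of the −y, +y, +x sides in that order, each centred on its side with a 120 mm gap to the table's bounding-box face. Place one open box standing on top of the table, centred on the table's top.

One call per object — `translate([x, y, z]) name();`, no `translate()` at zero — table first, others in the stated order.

table();
translate([424, -439, 0]) stool();
translate([424, 753, 0]) stool();
translate([1256, 157, 0]) stool();
translate([453, 55, 715]) open_box();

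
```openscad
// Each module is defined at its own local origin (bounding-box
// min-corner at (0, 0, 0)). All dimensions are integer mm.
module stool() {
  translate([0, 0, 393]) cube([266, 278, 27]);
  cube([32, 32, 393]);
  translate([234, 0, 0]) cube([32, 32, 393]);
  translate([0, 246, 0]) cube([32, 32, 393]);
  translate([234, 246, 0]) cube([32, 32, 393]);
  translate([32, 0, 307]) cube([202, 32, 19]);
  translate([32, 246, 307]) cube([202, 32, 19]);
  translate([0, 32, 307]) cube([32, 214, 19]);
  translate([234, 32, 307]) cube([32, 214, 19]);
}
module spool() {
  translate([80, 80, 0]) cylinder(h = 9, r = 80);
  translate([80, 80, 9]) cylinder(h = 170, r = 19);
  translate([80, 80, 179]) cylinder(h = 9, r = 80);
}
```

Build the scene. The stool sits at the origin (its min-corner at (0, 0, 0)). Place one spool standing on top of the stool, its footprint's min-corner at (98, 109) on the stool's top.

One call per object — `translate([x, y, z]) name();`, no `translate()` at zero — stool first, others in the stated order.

stool();
translate([98, 109, 420]) spool();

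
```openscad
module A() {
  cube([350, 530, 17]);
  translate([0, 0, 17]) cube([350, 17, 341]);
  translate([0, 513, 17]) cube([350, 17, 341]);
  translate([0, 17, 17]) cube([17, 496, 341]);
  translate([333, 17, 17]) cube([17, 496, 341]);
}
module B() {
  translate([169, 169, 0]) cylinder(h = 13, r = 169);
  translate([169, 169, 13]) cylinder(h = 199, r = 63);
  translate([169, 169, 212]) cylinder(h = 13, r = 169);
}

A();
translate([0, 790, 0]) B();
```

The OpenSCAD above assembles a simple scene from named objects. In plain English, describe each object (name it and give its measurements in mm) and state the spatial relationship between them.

A is an open storage box with external size 350×530×358 mm and wall thickness 17 mm (the base is also 17 mm thick). The base covers the whole footprint; the four walls stand on the base, with the y-facing walls full-width and the x-facing walls fitting between their inner faces.

B is a spool: two coaxial disc flanges of radius 169 mm and thickness 13 mm, joined by a core cylinder of radius 63 mm and height 199 mm. The lower flange rests on z = 0 and the three cylinders share a vertical axis.

The spool is on the floor beside the open box on its +y side.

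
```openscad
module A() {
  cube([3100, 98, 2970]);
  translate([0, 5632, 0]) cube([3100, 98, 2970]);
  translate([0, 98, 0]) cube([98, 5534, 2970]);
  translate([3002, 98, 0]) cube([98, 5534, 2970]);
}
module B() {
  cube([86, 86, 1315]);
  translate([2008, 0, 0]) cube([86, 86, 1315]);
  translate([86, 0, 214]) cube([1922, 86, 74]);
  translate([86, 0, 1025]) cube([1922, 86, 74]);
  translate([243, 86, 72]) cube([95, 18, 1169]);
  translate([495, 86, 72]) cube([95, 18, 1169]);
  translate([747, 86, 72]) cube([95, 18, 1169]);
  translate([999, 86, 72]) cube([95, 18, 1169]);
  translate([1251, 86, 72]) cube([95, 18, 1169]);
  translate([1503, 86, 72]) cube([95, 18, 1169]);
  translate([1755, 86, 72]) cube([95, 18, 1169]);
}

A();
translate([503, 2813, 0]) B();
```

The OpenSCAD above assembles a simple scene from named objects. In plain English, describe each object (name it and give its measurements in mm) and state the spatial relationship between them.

A is the wall frame of a small rectangular building: four walls, each 2970 mm tall and 98 mm thick, enclosing a footprint 3100 mm (x) by 5730 mm (y) outside-to-outside, with no floor or roof. The front and back walls (the −y and +y sides) span the full width; the two side walls fit between them.

B is a fence section. Two 86×86 mm posts, 1315 mm tall, stand on the floor with a clear span of 1922 mm between their inner faces. Two horizontal rails of 86×74 mm section span the gap between the posts with their undersides at z = 214 mm and z = 1025 mm, flush with the posts' −y face. 7 pickets, each 95 mm wide, 18 mm thick and 1169 mm tall, are fixed to the +y face of the rails with their bottoms at z = 72 mm, evenly spaced across the span with equal gaps (rounded down to the nearest mm) at the −x end and between each pair — any rounding remainder accumulates at the +x end.

The fence section sits inside the house frame, centred.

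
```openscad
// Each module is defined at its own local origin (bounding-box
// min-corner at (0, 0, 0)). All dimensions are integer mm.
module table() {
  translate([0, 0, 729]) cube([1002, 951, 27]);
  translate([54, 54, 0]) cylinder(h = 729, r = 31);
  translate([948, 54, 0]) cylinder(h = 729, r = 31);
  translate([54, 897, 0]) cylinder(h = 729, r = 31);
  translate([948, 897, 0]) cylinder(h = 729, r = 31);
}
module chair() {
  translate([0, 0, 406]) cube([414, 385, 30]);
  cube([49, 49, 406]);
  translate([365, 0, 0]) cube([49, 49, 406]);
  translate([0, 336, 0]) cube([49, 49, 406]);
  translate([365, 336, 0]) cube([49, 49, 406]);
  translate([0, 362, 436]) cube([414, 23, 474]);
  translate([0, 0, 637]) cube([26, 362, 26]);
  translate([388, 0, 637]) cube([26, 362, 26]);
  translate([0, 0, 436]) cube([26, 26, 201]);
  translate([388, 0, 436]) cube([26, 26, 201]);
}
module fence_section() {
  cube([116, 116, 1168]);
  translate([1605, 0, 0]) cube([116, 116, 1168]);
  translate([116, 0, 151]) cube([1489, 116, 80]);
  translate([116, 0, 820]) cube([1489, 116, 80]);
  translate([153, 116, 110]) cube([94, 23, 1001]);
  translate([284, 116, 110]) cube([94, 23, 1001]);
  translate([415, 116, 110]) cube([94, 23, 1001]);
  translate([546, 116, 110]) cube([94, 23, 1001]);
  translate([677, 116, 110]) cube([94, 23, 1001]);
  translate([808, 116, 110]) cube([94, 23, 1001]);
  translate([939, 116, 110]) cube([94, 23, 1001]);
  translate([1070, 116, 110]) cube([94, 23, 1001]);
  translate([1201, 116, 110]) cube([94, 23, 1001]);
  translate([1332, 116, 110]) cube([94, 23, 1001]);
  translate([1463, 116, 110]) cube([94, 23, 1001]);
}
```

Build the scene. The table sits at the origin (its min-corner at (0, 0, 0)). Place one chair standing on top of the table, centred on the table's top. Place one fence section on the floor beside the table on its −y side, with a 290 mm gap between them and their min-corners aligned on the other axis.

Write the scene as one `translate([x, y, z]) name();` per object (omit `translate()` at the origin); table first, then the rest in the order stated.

table();
translate([294, 283, 756]) chair();
translate([0, -429, 0]) fence_section();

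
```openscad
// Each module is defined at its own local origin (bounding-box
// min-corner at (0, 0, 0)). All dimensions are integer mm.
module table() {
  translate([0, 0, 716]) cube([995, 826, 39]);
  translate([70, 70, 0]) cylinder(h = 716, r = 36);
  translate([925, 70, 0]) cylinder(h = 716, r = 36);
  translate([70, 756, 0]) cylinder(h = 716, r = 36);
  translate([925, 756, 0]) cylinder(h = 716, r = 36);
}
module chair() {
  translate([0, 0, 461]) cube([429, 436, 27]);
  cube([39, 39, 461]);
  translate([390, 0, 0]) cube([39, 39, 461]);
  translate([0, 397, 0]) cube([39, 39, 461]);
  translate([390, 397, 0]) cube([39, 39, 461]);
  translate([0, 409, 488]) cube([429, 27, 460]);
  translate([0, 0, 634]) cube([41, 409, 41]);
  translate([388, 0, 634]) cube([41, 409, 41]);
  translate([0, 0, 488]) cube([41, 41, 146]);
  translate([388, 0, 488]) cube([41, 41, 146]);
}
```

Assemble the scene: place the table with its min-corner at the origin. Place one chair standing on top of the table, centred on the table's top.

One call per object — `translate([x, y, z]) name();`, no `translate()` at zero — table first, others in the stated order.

table();
translate([283, 195, 755]) chair();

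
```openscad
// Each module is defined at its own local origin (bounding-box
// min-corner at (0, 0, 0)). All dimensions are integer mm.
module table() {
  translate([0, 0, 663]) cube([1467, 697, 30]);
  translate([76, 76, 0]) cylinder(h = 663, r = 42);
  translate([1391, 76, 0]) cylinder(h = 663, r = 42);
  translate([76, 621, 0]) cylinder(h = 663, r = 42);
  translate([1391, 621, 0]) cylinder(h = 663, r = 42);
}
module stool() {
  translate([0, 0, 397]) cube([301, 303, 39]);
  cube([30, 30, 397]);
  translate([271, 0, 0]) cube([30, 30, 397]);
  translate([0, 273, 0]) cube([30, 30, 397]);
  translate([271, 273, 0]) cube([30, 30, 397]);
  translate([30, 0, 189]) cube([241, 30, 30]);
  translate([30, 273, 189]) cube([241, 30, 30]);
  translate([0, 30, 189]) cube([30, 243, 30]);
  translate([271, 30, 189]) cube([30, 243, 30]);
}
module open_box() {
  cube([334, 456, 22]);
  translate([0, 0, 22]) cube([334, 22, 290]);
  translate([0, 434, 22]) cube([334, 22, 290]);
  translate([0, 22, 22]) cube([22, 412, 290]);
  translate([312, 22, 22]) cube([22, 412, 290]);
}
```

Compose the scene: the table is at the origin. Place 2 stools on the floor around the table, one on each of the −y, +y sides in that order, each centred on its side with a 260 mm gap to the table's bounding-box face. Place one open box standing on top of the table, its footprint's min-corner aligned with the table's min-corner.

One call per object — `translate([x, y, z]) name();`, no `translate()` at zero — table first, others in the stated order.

table();
translate([583, -563, 0]) stool();
translate([583, 957, 0]) stool();
translate([0, 0, 693]) open_box();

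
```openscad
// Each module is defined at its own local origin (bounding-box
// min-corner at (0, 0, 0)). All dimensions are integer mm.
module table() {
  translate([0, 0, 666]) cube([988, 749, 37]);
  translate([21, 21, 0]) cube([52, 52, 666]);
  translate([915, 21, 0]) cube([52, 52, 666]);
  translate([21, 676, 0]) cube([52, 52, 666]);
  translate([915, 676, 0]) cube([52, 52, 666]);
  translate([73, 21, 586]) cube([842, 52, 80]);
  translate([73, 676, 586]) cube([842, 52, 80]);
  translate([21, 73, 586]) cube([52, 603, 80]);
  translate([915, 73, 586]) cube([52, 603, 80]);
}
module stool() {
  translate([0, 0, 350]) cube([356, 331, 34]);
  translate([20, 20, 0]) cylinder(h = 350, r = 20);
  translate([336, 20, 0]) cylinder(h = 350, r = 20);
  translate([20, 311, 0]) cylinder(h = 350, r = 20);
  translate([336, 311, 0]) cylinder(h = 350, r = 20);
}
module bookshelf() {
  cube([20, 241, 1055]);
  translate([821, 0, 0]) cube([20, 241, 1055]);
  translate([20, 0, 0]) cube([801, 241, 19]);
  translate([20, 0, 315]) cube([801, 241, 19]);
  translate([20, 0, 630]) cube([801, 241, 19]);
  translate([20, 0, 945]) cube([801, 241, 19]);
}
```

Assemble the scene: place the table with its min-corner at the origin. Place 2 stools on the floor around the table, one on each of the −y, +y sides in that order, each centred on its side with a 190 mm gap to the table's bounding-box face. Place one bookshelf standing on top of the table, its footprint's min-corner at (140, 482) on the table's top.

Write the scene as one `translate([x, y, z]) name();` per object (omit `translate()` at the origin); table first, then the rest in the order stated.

table();
translate([316, -521, 0]) stool();
translate([316, 939, 0]) stool();
translate([140, 482, 703]) bookshelf();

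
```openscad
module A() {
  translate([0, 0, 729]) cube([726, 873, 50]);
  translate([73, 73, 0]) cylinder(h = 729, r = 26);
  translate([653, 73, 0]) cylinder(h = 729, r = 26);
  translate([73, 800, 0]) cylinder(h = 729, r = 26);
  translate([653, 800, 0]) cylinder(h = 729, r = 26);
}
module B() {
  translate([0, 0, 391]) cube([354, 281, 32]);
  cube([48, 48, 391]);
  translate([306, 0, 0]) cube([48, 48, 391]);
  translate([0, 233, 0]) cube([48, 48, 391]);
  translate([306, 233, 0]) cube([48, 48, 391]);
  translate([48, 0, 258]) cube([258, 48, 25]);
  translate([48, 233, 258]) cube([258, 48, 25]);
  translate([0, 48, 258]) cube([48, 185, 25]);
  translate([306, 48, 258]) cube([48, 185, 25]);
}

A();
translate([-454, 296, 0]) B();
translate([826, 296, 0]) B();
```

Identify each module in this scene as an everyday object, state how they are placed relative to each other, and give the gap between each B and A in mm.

Each stool's nearest face is 100 mm from the table's bounding box.

A is a table. B is a stool. Two stools sit around the table at the −x, +x sides. The gap between each stool and the table is 100 mm.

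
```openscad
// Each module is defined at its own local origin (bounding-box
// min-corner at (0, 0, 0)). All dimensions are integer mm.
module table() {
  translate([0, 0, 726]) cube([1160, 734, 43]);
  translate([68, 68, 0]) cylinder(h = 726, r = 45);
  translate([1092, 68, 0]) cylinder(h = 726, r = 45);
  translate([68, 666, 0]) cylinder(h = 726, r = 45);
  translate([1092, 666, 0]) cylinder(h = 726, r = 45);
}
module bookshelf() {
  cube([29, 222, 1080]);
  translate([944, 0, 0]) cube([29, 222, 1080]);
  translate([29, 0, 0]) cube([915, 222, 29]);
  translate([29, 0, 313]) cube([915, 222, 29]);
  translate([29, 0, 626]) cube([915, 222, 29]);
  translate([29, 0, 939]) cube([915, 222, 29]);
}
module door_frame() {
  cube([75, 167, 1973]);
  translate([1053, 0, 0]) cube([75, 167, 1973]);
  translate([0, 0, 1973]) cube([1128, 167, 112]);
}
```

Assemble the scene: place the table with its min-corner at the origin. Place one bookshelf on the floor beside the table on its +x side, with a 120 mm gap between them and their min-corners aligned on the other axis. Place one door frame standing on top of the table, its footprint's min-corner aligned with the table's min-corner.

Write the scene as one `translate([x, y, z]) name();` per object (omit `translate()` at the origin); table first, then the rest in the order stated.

table();
translate([1280, 0, 0]) bookshelf();
translate([0, 0, 769]) door_frame();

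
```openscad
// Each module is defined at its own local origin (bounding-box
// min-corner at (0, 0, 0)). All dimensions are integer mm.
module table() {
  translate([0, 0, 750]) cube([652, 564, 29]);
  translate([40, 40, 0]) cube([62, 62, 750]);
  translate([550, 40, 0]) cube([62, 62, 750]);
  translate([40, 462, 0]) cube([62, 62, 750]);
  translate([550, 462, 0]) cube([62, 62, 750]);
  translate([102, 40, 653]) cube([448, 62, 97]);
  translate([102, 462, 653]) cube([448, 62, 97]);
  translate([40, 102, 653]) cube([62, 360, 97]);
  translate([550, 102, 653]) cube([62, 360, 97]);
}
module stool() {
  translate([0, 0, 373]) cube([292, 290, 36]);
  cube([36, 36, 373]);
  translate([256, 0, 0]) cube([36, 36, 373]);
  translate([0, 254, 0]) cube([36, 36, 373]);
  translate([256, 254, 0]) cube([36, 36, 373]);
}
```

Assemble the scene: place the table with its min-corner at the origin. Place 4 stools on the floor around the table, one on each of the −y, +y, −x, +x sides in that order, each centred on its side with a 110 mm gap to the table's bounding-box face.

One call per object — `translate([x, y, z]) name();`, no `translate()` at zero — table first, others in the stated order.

table();
translate([180, -400, 0]) stool();
translate([180, 674, 0]) stool();
translate([-402, 137, 0]) stool();
translate([762, 137, 0]) stool();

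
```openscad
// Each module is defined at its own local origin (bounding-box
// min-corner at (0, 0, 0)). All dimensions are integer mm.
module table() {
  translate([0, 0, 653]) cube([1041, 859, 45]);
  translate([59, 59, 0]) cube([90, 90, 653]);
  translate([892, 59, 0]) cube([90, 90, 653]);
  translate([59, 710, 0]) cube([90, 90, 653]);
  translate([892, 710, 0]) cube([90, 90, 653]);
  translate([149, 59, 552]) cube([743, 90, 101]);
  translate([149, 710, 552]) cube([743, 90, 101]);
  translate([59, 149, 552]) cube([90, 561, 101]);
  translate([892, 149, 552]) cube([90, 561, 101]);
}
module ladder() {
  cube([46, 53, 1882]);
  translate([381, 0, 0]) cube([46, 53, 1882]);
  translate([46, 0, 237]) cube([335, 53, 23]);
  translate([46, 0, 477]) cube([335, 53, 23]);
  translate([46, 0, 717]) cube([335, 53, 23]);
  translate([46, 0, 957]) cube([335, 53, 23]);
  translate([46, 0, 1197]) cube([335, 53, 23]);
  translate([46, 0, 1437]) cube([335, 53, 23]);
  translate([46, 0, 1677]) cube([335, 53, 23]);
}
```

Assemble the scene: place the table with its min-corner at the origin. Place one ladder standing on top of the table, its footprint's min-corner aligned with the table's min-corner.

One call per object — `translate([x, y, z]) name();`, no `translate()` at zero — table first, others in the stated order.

table();
translate([0, 0, 698]) ladder();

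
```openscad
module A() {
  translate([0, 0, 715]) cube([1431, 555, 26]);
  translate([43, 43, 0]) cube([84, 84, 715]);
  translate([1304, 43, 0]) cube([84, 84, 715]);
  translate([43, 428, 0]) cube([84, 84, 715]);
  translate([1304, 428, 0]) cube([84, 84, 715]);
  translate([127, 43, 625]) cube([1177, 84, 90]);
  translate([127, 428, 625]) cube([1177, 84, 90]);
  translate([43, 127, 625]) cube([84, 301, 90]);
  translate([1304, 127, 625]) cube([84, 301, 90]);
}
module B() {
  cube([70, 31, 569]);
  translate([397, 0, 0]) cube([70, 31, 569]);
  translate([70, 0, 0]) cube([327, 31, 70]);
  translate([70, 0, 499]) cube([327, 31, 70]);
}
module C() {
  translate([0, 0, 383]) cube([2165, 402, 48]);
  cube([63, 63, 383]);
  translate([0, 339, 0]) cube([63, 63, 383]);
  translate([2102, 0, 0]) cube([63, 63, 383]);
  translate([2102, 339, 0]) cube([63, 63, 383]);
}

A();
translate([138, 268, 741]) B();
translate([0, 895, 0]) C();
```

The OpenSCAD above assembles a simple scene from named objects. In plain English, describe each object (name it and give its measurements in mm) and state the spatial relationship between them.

A is a rectangular dining table. The top is 1431×555×26 mm with its upper surface at z = 741 mm. It stands on four 84×84 mm square legs, each inset 43 mm from the nearest pair of top edges, running from the floor to the underside of the top. Four apron rails, 84 mm thick and 90 mm tall, run between adjacent legs with their top edges flush with the underside of the top and their outer faces flush with the legs' outer faces.

B is a picture frame with a 327×429 mm rectangular opening (x by z) and a uniform 70 mm border on every side. Frame depth is 31 mm along y. It is built from two vertical stiles running the full outside height and two horizontal rails spanning the gap between the stiles.

C is a bench: a 2165×402 mm seat slab, 48 mm thick, top at z = 431 mm, on four 63×63 mm square legs flush with the seat corners and standing on z = 0.

The picture frame is on top of the table. The bench is on the floor beside the table on its +y side.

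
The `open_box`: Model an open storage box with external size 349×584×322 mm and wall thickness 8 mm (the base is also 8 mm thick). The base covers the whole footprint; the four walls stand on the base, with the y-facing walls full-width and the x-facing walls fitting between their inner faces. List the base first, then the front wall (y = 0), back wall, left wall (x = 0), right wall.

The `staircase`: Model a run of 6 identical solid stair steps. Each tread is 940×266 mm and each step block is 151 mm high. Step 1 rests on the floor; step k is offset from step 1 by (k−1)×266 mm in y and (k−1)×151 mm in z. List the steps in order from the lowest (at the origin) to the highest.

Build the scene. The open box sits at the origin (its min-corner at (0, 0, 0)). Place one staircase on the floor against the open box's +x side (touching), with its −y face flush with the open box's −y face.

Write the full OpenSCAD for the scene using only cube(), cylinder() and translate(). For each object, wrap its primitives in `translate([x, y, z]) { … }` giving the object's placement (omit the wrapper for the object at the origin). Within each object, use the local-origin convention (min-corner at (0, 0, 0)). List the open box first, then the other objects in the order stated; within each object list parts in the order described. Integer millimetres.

cube([349, 584, 8]);
translate([0, 0, 8]) cube([349, 8, 314]);
translate([0, 576, 8]) cube([349, 8, 314]);
translate([0, 8, 8]) cube([8, 568, 314]);
translate([341, 8, 8]) cube([8, 568, 314]);
translate([349, 0, 0]) {
  cube([940, 266, 151]);
  translate([0, 266, 151]) cube([940, 266, 151]);
  translate([0, 532, 302]) cube([940, 266, 151]);
  translate([0, 798, 453]) cube([940, 266, 151]);
  translate([0, 1064, 604]) cube([940, 266, 151]);
  translate([0, 1330, 755]) cube([940, 266, 151]);
}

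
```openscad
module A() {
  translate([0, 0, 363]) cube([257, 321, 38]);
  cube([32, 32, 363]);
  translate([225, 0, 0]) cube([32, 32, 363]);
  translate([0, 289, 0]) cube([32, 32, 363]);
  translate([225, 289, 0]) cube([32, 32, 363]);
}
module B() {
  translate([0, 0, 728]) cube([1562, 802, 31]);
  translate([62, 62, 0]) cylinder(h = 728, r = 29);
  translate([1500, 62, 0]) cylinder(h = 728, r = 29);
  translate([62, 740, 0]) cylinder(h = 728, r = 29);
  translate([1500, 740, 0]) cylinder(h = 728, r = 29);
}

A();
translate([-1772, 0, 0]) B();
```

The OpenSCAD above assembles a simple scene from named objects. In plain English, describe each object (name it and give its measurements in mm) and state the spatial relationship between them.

A is a four-legged stool. The seat is 257×321 mm, 38 mm thick, top at z = 401 mm. It stands on four square legs, each 32×32 mm in cross-section, from z = 0 to the seat underside, each flush with a corner of the seat.

B is a table with a 1562×802 mm rectangular top, 31 mm thick, top surface at z = 759 mm, supported by four round legs of 58 mm diameter, each leg's bounding box inset 33 mm from the nearest pair of top edges, running from the floor.

The table is on the floor beside the stool on its −x side.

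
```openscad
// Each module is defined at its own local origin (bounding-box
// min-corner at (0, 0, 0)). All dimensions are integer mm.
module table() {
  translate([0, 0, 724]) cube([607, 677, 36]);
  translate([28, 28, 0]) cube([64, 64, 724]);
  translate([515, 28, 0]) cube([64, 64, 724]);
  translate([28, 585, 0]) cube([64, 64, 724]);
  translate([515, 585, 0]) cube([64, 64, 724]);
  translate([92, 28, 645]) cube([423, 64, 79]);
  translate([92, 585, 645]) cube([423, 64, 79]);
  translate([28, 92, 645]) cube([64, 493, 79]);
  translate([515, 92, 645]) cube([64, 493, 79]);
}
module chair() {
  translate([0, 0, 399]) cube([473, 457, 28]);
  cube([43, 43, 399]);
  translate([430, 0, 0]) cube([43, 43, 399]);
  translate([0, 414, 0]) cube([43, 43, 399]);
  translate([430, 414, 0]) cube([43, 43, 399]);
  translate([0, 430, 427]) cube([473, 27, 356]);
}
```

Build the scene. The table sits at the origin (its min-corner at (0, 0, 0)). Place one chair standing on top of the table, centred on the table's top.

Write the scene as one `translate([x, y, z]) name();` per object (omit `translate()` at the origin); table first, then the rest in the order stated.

table();
translate([67, 110, 760]) chair();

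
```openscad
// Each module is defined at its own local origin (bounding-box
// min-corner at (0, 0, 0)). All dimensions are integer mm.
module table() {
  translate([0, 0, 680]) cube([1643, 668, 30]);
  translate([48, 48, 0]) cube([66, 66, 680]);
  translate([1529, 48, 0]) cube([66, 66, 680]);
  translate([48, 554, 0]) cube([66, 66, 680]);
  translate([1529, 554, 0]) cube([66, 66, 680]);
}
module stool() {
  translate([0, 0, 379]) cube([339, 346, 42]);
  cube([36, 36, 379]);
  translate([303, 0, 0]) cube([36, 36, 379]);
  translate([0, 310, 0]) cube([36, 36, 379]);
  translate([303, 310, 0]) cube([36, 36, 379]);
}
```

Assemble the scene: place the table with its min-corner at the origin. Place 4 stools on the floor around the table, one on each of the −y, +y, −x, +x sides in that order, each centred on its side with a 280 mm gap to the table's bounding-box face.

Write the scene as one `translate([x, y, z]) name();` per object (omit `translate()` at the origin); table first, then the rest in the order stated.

table();
translate([652, -626, 0]) stool();
translate([652, 948, 0]) stool();
translate([-619, 161, 0]) stool();
translate([1923, 161, 0]) stool();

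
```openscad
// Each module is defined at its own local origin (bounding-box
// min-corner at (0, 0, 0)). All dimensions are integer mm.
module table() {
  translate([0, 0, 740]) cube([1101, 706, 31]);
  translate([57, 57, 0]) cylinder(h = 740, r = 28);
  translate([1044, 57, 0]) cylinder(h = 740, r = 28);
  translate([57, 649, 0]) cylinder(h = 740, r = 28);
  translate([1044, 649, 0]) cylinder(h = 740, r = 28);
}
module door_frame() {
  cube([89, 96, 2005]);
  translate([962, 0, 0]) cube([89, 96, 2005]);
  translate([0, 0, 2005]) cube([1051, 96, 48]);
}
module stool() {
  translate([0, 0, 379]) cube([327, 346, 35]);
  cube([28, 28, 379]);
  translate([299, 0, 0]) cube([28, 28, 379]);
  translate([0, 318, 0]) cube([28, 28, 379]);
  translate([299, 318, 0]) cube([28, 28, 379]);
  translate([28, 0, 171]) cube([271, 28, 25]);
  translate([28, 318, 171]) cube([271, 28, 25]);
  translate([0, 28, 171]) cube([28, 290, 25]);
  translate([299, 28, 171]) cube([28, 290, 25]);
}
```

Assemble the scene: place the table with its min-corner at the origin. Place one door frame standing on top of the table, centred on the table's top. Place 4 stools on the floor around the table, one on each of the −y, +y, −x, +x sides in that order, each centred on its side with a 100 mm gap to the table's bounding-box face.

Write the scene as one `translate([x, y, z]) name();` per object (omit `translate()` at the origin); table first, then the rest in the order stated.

table();
translate([25, 305, 771]) door_frame();
translate([387, -446, 0]) stool();
translate([387, 806, 0]) stool();
translate([-427, 180, 0]) stool();
translate([1201, 180, 0]) stool();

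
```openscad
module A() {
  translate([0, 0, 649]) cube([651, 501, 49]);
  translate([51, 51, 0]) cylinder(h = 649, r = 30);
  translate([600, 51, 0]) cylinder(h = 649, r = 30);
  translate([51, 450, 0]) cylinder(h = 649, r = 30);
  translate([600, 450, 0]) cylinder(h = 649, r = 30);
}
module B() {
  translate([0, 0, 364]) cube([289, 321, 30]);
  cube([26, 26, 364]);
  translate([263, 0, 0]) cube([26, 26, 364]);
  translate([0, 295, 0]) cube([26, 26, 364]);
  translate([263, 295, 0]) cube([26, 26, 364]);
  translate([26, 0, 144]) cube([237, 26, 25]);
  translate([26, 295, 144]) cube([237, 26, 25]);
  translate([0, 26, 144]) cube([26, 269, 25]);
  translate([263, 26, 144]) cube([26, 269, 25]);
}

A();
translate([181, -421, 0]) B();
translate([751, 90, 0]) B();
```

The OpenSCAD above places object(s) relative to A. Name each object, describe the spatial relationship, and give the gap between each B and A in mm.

Each stool's nearest face is 100 mm from the table's bounding box.

A is a table. B is a stool. Two stools sit around the table at the −y, +x sides. The gap between each stool and the table is 100 mm.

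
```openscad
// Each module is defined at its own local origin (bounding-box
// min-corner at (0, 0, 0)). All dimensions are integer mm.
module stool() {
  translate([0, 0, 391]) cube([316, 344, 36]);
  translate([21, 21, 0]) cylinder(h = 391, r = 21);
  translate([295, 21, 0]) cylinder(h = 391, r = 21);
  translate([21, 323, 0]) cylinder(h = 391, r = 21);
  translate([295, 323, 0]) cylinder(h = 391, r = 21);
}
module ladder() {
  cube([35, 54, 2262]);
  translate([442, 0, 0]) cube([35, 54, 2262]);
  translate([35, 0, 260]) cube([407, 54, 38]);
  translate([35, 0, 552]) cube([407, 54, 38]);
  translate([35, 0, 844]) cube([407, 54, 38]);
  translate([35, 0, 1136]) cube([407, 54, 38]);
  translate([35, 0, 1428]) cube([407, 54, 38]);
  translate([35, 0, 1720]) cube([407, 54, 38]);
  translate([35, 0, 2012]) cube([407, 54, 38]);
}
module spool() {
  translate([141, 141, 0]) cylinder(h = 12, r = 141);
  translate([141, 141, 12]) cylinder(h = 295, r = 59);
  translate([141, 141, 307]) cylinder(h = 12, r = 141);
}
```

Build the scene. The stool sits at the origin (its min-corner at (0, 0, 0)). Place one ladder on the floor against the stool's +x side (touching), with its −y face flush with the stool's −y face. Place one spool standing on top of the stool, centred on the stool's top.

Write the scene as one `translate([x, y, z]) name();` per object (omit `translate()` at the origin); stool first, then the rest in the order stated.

stool();
translate([316, 0, 0]) ladder();
translate([17, 31, 427]) spool();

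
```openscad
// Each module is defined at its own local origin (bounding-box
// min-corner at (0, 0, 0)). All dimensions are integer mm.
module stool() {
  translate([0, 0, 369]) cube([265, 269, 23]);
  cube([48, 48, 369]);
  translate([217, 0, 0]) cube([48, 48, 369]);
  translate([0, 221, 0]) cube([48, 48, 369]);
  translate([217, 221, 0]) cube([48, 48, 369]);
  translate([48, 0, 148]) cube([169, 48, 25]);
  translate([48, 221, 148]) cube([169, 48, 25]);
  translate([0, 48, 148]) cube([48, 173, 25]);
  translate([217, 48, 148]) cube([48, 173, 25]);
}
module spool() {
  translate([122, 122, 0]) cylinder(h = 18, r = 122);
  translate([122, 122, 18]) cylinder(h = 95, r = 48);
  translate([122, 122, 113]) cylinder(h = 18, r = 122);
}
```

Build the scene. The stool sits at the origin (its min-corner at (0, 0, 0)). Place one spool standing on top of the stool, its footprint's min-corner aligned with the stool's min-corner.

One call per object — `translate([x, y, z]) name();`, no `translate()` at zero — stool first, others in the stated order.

stool();
translate([0, 0, 392]) spool();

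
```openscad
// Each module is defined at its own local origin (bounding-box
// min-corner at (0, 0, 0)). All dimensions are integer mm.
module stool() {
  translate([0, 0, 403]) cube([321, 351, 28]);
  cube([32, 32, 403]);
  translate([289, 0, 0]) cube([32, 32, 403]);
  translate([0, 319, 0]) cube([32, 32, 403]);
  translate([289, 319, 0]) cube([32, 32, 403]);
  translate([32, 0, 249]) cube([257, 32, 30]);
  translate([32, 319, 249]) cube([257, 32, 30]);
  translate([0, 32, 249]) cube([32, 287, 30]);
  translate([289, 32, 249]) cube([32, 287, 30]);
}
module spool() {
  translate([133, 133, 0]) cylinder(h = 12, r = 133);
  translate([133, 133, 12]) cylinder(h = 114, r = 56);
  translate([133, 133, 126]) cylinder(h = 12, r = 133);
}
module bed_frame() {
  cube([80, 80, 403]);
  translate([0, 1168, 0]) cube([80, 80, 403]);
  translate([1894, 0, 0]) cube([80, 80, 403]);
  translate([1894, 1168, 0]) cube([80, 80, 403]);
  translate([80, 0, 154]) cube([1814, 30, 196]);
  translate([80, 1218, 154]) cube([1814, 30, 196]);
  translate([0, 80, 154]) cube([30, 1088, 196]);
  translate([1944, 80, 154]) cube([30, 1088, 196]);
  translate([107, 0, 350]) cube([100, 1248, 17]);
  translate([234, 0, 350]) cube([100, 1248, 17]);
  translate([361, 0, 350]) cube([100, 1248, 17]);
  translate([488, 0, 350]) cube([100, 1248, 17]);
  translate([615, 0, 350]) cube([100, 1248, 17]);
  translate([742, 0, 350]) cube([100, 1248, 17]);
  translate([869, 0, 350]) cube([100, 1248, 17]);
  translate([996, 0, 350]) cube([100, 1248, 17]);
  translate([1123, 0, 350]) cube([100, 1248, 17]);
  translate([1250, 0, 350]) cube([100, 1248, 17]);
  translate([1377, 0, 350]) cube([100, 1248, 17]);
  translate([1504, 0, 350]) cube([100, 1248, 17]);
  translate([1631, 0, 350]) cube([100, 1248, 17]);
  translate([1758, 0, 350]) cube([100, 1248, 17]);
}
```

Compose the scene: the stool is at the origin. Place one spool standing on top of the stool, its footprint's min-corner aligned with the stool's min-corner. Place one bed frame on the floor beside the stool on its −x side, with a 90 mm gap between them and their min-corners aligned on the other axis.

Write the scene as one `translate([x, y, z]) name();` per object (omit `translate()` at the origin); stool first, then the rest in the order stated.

stool();
translate([0, 0, 431]) spool();
translate([-2064, 0, 0]) bed_frame();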